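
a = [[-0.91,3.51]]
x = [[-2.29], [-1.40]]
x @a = [[2.08, -8.04],[1.27, -4.91]]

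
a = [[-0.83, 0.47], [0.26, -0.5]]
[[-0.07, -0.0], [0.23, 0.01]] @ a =[[0.06, -0.03], [-0.19, 0.1]]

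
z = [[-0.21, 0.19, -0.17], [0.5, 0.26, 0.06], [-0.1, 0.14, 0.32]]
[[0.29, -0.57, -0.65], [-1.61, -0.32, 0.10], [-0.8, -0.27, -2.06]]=z@ [[-1.79, 0.49, 2.70], [-2.29, -2.22, -3.9], [-2.06, 0.27, -3.89]]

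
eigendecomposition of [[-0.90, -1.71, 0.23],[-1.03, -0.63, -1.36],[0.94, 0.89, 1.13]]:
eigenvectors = [[-0.86,-0.63,-0.79], [-0.33,0.68,0.54], [0.39,-0.38,0.28]]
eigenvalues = [-1.67, 1.09, 0.18]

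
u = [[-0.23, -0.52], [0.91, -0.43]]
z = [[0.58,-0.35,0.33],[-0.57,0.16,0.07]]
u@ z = [[0.16, -0.0, -0.11], [0.77, -0.39, 0.27]]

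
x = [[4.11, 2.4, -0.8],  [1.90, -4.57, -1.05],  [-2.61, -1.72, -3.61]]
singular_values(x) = [6.19, 4.8, 3.22]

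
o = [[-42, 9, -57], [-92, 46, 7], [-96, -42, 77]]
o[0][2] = -57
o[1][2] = 7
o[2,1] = -42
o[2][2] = 77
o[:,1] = [9, 46, -42]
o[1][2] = 7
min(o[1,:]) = -92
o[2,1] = -42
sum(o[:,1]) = 13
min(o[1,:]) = -92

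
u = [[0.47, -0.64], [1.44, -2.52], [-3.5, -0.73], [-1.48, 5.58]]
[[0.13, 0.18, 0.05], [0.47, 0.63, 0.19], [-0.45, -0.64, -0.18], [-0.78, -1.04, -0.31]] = u @ [[0.15, 0.21, 0.06], [-0.10, -0.13, -0.04]]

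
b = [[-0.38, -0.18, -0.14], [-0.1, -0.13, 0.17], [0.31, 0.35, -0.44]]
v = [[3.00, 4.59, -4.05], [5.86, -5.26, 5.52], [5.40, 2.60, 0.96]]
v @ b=[[-2.85, -2.55, 2.14],  [0.01, 1.56, -4.14],  [-2.01, -0.97, -0.74]]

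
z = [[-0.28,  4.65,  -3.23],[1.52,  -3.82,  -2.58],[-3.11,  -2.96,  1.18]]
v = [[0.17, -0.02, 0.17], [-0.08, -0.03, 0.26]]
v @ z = [[-0.61, 0.36, -0.3],  [-0.83, -1.03, 0.64]]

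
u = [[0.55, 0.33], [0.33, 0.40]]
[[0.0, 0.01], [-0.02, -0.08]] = u @ [[0.06,0.27], [-0.09,-0.42]]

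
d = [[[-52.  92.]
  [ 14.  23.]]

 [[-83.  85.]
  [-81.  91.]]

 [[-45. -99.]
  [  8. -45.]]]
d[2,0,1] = -99.0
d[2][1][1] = -45.0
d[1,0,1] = 85.0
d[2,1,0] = 8.0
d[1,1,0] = -81.0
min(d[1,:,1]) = 85.0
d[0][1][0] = 14.0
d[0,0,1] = 92.0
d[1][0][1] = 85.0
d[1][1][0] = -81.0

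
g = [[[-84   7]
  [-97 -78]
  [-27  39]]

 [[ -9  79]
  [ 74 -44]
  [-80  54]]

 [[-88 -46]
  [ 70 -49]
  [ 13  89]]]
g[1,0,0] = -9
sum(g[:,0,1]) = 40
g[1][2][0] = -80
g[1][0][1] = 79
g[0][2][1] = 39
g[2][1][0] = 70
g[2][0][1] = -46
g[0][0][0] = -84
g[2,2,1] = 89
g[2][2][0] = 13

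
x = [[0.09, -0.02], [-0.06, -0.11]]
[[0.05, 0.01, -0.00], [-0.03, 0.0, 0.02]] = x@ [[0.52, 0.07, -0.06], [0.03, -0.04, -0.13]]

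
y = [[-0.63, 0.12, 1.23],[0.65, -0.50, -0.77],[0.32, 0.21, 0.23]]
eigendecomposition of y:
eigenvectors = [[0.72+0.00j, 0.39-0.09j, (0.39+0.09j)], [-0.06+0.00j, (-0.91+0j), (-0.91-0j)], [0.69+0.00j, 0.07+0.04j, (0.07-0.04j)]]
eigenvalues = [(0.54+0j), (-0.72+0.09j), (-0.72-0.09j)]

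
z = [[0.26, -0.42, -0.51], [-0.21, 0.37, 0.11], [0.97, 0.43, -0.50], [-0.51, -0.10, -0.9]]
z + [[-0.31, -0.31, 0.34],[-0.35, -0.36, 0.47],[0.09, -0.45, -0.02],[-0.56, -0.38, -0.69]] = [[-0.05, -0.73, -0.17],  [-0.56, 0.01, 0.58],  [1.06, -0.02, -0.52],  [-1.07, -0.48, -1.59]]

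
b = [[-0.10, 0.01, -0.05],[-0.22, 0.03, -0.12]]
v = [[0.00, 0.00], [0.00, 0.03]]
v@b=[[0.00, 0.0, 0.0],[-0.01, 0.00, -0.00]]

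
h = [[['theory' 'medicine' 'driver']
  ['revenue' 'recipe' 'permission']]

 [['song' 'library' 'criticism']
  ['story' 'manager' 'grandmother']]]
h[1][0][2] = 'criticism'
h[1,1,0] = 'story'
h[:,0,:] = [['theory', 'medicine', 'driver'], ['song', 'library', 'criticism']]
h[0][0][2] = 'driver'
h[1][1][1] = 'manager'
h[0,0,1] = 'medicine'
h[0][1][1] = 'recipe'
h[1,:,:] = [['song', 'library', 'criticism'], ['story', 'manager', 'grandmother']]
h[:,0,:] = [['theory', 'medicine', 'driver'], ['song', 'library', 'criticism']]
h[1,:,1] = ['library', 'manager']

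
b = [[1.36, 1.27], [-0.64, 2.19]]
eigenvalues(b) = [(1.78+0.8j), (1.78-0.8j)]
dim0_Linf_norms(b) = [1.36, 2.19]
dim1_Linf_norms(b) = [1.36, 2.19]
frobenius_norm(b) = 2.94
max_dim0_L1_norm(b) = 3.46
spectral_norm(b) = 2.54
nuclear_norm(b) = 4.03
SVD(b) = [[0.54, 0.84], [0.84, -0.54]] @ diag([2.5366102843160308, 1.4945930099870486]) @ [[0.08,1.0], [1.0,-0.08]]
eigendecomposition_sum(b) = [[0.68+0.86j, (0.63-1.41j)], [-0.32+0.71j, 1.10-0.06j]] + [[(0.68-0.86j), 0.63+1.41j], [(-0.32-0.71j), (1.1+0.06j)]]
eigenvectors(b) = [[(0.82+0j),(0.82-0j)], [0.27+0.51j,(0.27-0.51j)]]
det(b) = 3.79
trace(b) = 3.55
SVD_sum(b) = [[0.11,1.37], [0.17,2.13]] + [[1.25,  -0.10], [-0.81,  0.06]]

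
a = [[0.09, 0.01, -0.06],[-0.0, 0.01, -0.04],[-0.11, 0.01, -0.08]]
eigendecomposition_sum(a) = [[0.11, 0.01, -0.03], [0.02, 0.0, -0.01], [-0.06, -0.00, 0.02]] + [[-0.02, 0.0, -0.03], [-0.02, 0.0, -0.03], [-0.05, 0.01, -0.10]] + [[0.0, -0.0, 0.0], [-0.0, 0.00, -0.0], [-0.0, 0.00, -0.0]]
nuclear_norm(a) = 0.25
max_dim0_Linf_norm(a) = 0.11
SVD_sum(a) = [[0.06, -0.0, 0.02],[-0.01, 0.0, -0.00],[-0.12, 0.00, -0.04]] + [[0.03, 0.01, -0.08],[0.01, 0.01, -0.04],[0.01, 0.01, -0.04]] + [[0.0,-0.0,-0.0], [-0.00,0.0,0.00], [0.00,-0.0,-0.00]]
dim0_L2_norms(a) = [0.14, 0.02, 0.11]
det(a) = -0.00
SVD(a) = [[-0.44, -0.85, 0.3], [0.09, -0.37, -0.92], [0.89, -0.38, 0.24]] @ diag([0.14632475609218093, 0.10331673014985661, 0.003836538245015514]) @ [[-0.94, 0.04, -0.33], [-0.33, -0.15, 0.93], [0.02, -0.99, -0.16]]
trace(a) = 0.02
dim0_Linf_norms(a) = [0.11, 0.01, 0.08]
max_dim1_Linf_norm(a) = 0.11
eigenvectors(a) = [[-0.87, 0.26, 0.02], [-0.16, 0.31, -0.99], [0.46, 0.91, -0.14]]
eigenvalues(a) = [0.12, -0.11, 0.0]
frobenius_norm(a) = 0.18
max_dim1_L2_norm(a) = 0.14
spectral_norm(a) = 0.15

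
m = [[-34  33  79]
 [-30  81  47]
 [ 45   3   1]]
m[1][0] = -30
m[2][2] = 1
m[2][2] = 1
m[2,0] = 45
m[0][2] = 79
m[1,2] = 47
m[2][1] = 3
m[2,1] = 3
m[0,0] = -34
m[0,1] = 33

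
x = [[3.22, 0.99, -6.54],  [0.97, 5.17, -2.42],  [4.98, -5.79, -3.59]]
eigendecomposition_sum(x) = [[(1.7+2.35j), -1.84-1.81j, (-2.76-0.29j)], [0.60+0.20j, (-0.56-0.08j), -0.52+0.30j], [2.47+0.52j, (-2.24-0.08j), -1.94+1.43j]] + [[(1.7-2.35j),  (-1.84+1.81j),  (-2.76+0.29j)], [0.60-0.20j,  -0.56+0.08j,  -0.52-0.30j], [2.47-0.52j,  (-2.24+0.08j),  -1.94-1.43j]] + [[(-0.17-0j), (4.67+0j), -1.02+0.00j], [-0.23-0.00j, (6.28+0j), (-1.37+0j)], [0.05+0.00j, (-1.32-0j), 0.29-0.00j]]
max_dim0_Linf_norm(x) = 6.54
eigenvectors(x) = [[-0.75+0.00j, (-0.75-0j), -0.59+0.00j], [-0.13+0.10j, -0.13-0.10j, -0.79+0.00j], [(-0.48+0.44j), (-0.48-0.44j), 0.17+0.00j]]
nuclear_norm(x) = 18.81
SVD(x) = [[0.63, -0.51, 0.59], [0.04, -0.74, -0.67], [0.78, 0.44, -0.44]] @ diag([9.878124741196668, 7.735627751469711, 1.2006726814789865]) @ [[0.6, -0.38, -0.71],[-0.02, -0.89, 0.46],[-0.8, -0.26, -0.54]]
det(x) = 91.75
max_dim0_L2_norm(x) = 7.84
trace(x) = 4.80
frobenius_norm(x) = 12.60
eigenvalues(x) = [(-0.8+3.7j), (-0.8-3.7j), (6.4+0j)]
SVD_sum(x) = [[3.71,-2.32,-4.36], [0.21,-0.13,-0.25], [4.62,-2.89,-5.44]] + [[0.08, 3.50, -1.79],[0.12, 5.09, -2.61],[-0.07, -3.04, 1.56]] + [[-0.57, -0.18, -0.39], [0.64, 0.21, 0.44], [0.43, 0.14, 0.29]]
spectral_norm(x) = 9.88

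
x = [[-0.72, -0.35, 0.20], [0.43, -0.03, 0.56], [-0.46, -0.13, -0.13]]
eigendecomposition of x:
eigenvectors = [[0.21-0.53j,0.21+0.53j,-0.34+0.00j],[-0.71+0.00j,-0.71-0.00j,0.89+0.00j],[(0.36-0.22j),(0.36+0.22j),0.31+0.00j]]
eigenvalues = [(-0.44+0.49j), (-0.44-0.49j), 0j]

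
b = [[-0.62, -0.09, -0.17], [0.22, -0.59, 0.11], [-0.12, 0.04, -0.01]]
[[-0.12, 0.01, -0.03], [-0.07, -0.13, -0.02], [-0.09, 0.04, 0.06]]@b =[[0.08, 0.00, 0.02], [0.02, 0.08, -0.0], [0.06, -0.01, 0.02]]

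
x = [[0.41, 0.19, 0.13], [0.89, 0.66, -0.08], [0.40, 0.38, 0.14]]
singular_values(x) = [1.31, 0.2, 0.11]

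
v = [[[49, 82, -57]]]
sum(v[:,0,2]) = -57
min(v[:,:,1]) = 82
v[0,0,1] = 82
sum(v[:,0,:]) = 74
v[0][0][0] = 49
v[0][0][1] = 82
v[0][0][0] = 49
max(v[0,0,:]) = 82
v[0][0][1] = 82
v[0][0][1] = 82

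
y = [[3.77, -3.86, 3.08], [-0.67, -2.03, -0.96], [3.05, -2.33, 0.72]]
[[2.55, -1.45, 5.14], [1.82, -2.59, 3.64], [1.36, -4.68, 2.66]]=y@[[-0.20, -1.54, -0.44], [-0.84, 0.70, -1.69], [0.02, 2.29, 0.09]]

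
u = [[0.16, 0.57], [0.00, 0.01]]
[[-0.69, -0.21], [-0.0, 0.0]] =u@ [[-2.93,-1.87], [-0.39,0.15]]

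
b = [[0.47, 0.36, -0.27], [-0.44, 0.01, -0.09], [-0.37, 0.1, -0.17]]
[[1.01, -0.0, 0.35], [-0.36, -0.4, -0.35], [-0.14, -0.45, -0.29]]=b@[[0.94,0.71,0.92], [1.19,-0.19,-0.8], [-0.51,0.99,-0.75]]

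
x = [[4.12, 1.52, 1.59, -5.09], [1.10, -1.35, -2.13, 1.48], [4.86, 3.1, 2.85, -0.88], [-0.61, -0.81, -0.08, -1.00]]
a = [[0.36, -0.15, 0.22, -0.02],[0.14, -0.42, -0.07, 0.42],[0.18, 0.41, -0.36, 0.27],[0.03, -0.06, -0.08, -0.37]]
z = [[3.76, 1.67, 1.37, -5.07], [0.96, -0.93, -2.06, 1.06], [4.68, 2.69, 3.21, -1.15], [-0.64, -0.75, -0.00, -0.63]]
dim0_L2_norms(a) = [0.43, 0.61, 0.44, 0.62]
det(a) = -0.05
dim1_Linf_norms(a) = [0.36, 0.42, 0.41, 0.37]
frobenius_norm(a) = 1.06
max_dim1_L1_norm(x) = 12.32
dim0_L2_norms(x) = [6.49, 3.79, 3.9, 5.47]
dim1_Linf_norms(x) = [5.09, 2.13, 4.86, 1.0]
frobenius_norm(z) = 9.68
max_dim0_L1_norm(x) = 10.69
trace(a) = -0.79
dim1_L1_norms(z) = [11.87, 5.01, 11.73, 2.02]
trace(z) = 5.41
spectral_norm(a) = 0.68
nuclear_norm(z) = 15.09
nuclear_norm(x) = 15.79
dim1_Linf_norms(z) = [5.07, 2.06, 4.68, 0.75]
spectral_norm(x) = 8.97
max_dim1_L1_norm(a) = 1.22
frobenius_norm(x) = 10.08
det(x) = 34.59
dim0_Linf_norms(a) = [0.36, 0.42, 0.36, 0.42]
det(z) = 38.57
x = z + a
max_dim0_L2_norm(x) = 6.49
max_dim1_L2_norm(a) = 0.63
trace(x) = 4.62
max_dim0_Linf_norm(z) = 5.07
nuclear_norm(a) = 2.00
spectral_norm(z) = 8.73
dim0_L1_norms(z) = [10.04, 6.04, 6.64, 7.91]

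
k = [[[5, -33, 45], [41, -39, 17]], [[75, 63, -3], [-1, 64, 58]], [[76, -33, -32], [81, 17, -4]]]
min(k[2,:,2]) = -32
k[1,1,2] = 58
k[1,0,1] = 63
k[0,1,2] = 17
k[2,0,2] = -32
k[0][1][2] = 17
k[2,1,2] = -4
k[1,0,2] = -3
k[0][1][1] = -39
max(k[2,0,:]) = 76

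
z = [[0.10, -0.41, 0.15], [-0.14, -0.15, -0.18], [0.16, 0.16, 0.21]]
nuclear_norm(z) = 0.86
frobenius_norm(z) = 0.61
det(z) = -0.00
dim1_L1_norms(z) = [0.66, 0.47, 0.53]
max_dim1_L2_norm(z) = 0.45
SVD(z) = [[-0.86, 0.50, -0.02], [-0.34, -0.56, 0.75], [0.37, 0.66, 0.66]] @ diag([0.4652177806992861, 0.3923902783694668, 0.001511939933693148]) @ [[0.04,1.0,0.02], [0.60,-0.04,0.8], [-0.8,0.02,0.60]]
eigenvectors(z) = [[-0.81, 0.78, -0.80], [0.37, 0.43, 0.03], [-0.44, -0.46, 0.6]]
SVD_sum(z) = [[-0.02, -0.40, -0.01], [-0.01, -0.16, -0.0], [0.01, 0.17, 0.0]] + [[0.12, -0.01, 0.16],[-0.13, 0.01, -0.18],[0.15, -0.01, 0.21]] + [[0.0,-0.0,-0.00], [-0.00,0.0,0.00], [-0.0,0.00,0.00]]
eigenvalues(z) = [0.37, -0.21, 0.0]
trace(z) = 0.16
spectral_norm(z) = 0.47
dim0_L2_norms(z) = [0.23, 0.46, 0.31]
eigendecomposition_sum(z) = [[0.19, -0.07, 0.26], [-0.09, 0.03, -0.12], [0.11, -0.04, 0.14]] + [[-0.09,-0.33,-0.11], [-0.05,-0.18,-0.06], [0.05,0.2,0.06]] + [[0.00, -0.00, -0.0], [-0.00, 0.0, 0.0], [-0.00, 0.0, 0.0]]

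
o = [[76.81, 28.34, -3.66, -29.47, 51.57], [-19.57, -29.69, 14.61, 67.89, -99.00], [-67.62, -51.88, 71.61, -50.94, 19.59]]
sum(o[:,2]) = 82.56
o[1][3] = 67.89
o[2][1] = -51.88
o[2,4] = 19.59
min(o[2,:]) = -67.62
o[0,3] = -29.47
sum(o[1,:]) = -65.76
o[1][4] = -99.0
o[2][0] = -67.62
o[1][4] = -99.0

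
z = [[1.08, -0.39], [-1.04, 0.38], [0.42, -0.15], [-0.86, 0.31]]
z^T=[[1.08,-1.04,0.42,-0.86], [-0.39,0.38,-0.15,0.31]]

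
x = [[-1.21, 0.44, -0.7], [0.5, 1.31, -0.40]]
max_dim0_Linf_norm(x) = 1.31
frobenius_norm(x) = 2.07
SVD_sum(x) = [[-0.38, 0.88, -0.56], [-0.37, 0.85, -0.54]] + [[-0.83, -0.44, -0.14], [0.87, 0.46, 0.14]]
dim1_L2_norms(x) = [1.47, 1.46]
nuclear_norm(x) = 2.92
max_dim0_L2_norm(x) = 1.38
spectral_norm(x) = 1.55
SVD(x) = [[-0.72, -0.69],[-0.69, 0.72]] @ diag([1.5454875845423868, 1.3730506640416948]) @ [[0.34, -0.79, 0.51], [0.87, 0.47, 0.14]]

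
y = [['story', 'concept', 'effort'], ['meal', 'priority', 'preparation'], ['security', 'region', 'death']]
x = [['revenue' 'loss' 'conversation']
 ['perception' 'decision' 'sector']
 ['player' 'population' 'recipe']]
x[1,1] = 'decision'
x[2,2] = 'recipe'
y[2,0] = 'security'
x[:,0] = ['revenue', 'perception', 'player']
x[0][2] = 'conversation'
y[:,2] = ['effort', 'preparation', 'death']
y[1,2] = 'preparation'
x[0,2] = 'conversation'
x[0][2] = 'conversation'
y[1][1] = 'priority'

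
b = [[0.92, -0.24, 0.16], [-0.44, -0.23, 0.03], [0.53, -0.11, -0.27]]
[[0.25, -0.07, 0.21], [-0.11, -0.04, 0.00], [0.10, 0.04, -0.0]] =b @ [[0.25, 0.00, 0.12], [0.00, 0.16, -0.20], [0.12, -0.2, 0.32]]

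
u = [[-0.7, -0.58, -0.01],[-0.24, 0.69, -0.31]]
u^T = [[-0.70, -0.24], [-0.58, 0.69], [-0.01, -0.31]]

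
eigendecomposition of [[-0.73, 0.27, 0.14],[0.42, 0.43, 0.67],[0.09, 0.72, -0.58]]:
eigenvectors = [[0.19,0.70,-0.05], [0.87,0.14,-0.43], [0.45,-0.7,0.9]]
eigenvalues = [0.86, -0.82, -0.93]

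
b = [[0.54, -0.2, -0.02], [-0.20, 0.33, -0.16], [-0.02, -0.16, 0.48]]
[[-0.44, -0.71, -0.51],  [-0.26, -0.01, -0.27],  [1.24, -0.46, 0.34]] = b @ [[-0.72, -2.21, -1.59], [0.01, -2.26, -1.75], [2.55, -1.81, 0.06]]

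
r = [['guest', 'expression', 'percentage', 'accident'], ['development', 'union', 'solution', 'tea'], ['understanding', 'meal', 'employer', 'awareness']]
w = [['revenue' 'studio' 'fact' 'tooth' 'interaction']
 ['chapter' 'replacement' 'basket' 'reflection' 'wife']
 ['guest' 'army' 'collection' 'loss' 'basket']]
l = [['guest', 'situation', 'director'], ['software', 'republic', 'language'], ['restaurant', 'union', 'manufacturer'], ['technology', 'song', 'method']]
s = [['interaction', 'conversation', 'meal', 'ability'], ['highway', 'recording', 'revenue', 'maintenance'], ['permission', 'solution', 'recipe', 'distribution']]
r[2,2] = 'employer'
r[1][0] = 'development'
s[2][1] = 'solution'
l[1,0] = 'software'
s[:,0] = ['interaction', 'highway', 'permission']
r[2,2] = 'employer'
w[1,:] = ['chapter', 'replacement', 'basket', 'reflection', 'wife']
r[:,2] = ['percentage', 'solution', 'employer']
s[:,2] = ['meal', 'revenue', 'recipe']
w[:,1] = ['studio', 'replacement', 'army']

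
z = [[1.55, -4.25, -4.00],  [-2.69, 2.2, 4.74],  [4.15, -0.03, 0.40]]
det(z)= -50.393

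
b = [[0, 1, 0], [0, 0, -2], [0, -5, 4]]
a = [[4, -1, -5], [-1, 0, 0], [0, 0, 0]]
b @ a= [[-1, 0, 0], [0, 0, 0], [5, 0, 0]]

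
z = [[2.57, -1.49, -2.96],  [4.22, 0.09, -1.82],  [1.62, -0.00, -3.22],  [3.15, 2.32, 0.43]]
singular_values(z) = [7.09, 3.88, 1.38]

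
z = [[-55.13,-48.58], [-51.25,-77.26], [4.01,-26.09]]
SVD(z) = [[-0.61, 0.56], [-0.78, -0.28], [-0.15, -0.78]] @ diag([118.69127222827612, 24.57953410529292]) @ [[0.61,0.79], [-0.79,0.61]]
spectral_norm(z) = 118.69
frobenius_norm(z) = 121.21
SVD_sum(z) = [[-44.3, -57.00],[-56.74, -73.0],[-11.13, -14.32]] + [[-10.83, 8.42], [5.49, -4.26], [15.14, -11.77]]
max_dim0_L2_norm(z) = 94.92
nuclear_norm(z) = 143.27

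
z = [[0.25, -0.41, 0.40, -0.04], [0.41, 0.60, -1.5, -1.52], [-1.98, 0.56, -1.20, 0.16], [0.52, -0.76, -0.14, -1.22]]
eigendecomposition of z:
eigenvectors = [[0.30+0.05j, 0.30-0.05j, -0.28+0.00j, (0.17+0j)], [(-0.44-0.23j), -0.44+0.23j, (0.47+0j), (0.45+0j)], [-0.65+0.00j, (-0.65-0j), 0.65+0.00j, (-0.19+0j)], [(0.49+0.02j), 0.49-0.02j, (-0.52+0j), (0.85+0j)]]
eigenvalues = [(-0.01+0.35j), (-0.01-0.35j), (-0.06+0j), (-1.49+0j)]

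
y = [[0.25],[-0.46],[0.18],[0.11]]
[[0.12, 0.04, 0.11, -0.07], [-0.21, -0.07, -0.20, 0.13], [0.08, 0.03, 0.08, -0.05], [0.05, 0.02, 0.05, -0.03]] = y@ [[0.46, 0.16, 0.43, -0.28]]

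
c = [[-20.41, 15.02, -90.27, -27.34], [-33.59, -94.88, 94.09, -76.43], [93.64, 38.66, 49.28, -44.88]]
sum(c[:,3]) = -148.65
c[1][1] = -94.88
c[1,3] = -76.43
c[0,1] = 15.02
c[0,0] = -20.41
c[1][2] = 94.09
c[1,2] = 94.09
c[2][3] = -44.88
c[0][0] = -20.41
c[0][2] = -90.27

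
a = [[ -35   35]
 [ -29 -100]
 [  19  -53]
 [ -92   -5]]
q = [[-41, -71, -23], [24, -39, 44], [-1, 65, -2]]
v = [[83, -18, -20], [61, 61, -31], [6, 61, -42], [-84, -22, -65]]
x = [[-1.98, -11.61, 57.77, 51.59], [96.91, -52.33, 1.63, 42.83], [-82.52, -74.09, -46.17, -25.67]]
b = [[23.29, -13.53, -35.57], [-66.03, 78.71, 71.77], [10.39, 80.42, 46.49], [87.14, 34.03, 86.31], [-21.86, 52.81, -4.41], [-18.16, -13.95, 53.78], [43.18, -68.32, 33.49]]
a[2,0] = 19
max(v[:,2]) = -20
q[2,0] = -1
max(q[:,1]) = 65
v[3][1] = -22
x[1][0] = 96.91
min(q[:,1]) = -71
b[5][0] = -18.16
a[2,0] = 19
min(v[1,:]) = -31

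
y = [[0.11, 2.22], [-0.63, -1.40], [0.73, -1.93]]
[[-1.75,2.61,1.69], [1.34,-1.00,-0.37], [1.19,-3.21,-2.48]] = y @ [[-0.41, -1.14, -1.23],[-0.77, 1.23, 0.82]]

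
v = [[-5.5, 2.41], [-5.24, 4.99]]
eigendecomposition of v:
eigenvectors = [[-0.87, -0.26], [-0.5, -0.97]]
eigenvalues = [-4.11, 3.6]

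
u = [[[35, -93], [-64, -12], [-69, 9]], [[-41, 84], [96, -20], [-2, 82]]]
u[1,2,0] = -2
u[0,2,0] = -69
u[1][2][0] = -2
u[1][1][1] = -20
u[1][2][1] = 82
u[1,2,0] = -2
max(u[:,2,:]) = 82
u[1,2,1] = 82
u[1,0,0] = -41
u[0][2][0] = -69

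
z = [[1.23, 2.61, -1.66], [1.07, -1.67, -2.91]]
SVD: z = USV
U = [[0.57, 0.82], [0.82, -0.57]]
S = [3.69, 3.14]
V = [[0.43,0.03,-0.90], [0.13,0.99,0.10]]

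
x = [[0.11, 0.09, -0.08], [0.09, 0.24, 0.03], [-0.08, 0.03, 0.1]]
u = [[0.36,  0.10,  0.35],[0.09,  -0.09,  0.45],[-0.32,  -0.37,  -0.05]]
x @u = [[0.07, 0.03, 0.08], [0.04, -0.02, 0.14], [-0.06, -0.05, -0.02]]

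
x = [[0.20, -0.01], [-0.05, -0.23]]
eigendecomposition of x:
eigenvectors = [[0.99, 0.02], [-0.12, 1.00]]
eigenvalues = [0.2, -0.23]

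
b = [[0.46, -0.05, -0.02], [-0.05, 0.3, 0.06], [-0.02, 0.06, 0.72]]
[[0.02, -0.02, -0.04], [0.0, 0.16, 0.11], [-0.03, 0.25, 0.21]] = b@ [[0.05, 0.03, -0.04], [0.03, 0.49, 0.31], [-0.04, 0.31, 0.26]]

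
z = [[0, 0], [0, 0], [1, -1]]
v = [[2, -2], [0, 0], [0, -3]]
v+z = [[2, -2], [0, 0], [1, -4]]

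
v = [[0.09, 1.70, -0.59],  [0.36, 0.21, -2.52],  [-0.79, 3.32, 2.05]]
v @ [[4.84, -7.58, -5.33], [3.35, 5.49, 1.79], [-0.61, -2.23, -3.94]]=[[6.49, 9.97, 4.89], [3.98, 4.04, 8.39], [6.05, 19.64, 2.08]]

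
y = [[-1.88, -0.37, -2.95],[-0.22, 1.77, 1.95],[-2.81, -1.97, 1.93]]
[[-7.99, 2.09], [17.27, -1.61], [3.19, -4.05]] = y @ [[-2.49, 0.49], [5.47, 0.32], [3.61, -1.06]]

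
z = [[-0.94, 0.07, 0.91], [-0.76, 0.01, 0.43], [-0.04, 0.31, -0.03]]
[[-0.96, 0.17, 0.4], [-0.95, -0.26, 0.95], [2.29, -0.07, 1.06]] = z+[[-0.02, 0.1, -0.51], [-0.19, -0.27, 0.52], [2.33, -0.38, 1.09]]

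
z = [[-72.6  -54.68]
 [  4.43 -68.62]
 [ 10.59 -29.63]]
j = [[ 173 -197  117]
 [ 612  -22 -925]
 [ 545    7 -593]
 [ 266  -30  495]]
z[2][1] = -29.63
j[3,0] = 266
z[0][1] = -54.68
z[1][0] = 4.43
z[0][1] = -54.68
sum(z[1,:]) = -64.19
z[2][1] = -29.63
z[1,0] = 4.43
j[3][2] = 495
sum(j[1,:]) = -335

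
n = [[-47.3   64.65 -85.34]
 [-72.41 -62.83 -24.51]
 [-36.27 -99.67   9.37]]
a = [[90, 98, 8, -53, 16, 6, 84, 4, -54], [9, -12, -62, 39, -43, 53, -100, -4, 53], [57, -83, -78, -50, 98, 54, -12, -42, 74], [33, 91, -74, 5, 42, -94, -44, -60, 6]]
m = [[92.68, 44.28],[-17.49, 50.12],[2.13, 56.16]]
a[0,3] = -53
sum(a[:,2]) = -206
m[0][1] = 44.28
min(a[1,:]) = -100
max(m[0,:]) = 92.68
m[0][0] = 92.68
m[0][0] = 92.68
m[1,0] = -17.49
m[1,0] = -17.49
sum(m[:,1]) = 150.56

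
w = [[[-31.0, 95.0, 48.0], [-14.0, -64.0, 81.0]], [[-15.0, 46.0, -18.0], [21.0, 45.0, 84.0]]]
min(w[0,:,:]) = -64.0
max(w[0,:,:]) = 95.0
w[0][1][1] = -64.0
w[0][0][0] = -31.0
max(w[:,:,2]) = 84.0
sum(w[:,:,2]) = 195.0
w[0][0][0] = -31.0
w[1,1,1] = 45.0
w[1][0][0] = -15.0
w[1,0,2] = -18.0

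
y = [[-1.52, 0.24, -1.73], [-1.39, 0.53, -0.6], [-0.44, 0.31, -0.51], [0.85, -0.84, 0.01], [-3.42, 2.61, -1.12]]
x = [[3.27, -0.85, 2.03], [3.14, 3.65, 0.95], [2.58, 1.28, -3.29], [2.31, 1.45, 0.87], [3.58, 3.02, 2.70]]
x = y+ [[4.79, -1.09, 3.76], [4.53, 3.12, 1.55], [3.02, 0.97, -2.78], [1.46, 2.29, 0.86], [7.0, 0.41, 3.82]]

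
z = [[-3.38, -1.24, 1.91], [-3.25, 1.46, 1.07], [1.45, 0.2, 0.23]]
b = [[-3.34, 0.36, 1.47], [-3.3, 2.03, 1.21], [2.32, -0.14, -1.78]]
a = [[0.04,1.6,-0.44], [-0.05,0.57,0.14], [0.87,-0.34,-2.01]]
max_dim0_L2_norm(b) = 5.24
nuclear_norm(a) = 4.02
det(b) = 4.15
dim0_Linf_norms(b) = [3.34, 2.03, 1.78]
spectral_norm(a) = 2.24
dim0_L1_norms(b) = [8.96, 2.53, 4.46]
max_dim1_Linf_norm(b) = 3.34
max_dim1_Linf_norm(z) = 3.38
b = z + a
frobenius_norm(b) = 6.20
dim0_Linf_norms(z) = [3.38, 1.46, 1.91]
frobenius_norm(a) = 2.83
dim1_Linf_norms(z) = [3.38, 3.25, 1.45]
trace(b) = -3.09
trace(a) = -1.40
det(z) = -8.55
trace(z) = -1.69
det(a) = 0.20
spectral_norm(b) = 6.01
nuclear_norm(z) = 8.09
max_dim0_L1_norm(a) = 2.59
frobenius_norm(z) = 5.71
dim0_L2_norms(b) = [5.24, 2.07, 2.61]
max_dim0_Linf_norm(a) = 2.01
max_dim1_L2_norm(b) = 4.06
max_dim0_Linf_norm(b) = 3.34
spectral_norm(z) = 5.30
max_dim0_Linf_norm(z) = 3.38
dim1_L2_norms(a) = [1.66, 0.59, 2.22]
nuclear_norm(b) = 7.94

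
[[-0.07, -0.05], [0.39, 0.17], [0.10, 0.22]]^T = [[-0.07, 0.39, 0.10], [-0.05, 0.17, 0.22]]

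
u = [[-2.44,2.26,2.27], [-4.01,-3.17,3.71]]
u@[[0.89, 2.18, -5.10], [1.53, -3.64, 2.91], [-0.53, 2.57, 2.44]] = [[0.08, -7.71, 24.56], [-10.39, 12.33, 20.28]]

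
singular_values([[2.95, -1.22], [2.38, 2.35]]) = [3.86, 2.55]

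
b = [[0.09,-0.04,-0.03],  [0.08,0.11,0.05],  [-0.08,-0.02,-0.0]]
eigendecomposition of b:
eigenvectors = [[0.08+0.00j, (-0.11-0.52j), (-0.11+0.52j)],[(-0.47+0j), -0.72+0.00j, -0.72-0.00j],[0.88+0.00j, (0.35+0.29j), (0.35-0.29j)]]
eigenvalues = [0j, (0.1+0.04j), (0.1-0.04j)]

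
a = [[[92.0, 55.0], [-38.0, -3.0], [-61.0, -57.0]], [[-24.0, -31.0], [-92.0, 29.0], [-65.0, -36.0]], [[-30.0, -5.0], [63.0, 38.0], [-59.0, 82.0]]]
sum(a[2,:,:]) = 89.0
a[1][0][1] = -31.0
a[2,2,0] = -59.0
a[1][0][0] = -24.0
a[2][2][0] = -59.0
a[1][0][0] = -24.0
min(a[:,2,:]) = -65.0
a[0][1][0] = -38.0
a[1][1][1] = 29.0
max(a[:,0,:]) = 92.0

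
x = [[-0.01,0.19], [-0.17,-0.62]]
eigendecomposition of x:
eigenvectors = [[0.96, -0.33], [-0.29, 0.95]]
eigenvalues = [-0.07, -0.56]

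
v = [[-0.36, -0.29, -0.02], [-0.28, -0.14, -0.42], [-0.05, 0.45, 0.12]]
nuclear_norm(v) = 1.36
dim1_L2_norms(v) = [0.46, 0.52, 0.47]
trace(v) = -0.38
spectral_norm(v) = 0.69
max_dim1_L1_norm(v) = 0.84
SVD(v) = [[-0.58, -0.01, -0.82],[-0.65, 0.61, 0.45],[0.50, 0.79, -0.36]] @ diag([0.6947798189407263, 0.37917179356720637, 0.28532394599072686]) @ [[0.52, 0.69, 0.50], [-0.55, 0.72, -0.43], [0.65, 0.05, -0.76]]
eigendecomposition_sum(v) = [[-0.44+0.00j, (-0.18+0j), (-0.14+0j)], [-0.21+0.00j, -0.09+0.00j, -0.07+0.00j], [0.12-0.00j, 0.05-0.00j, 0.04-0.00j]] + [[(0.04+0.01j), (-0.05-0.07j), 0.06-0.07j], [(-0.03-0.08j), (-0.03+0.17j), (-0.18-0j)], [(-0.08+0.06j), (0.2-0.01j), 0.04+0.21j]] + [[0.04-0.01j,(-0.05+0.07j),0.06+0.07j],  [-0.03+0.08j,-0.03-0.17j,(-0.18+0j)],  [(-0.08-0.06j),(0.2+0.01j),0.04-0.21j]]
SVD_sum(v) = [[-0.21, -0.28, -0.2], [-0.24, -0.31, -0.22], [0.18, 0.24, 0.17]] + [[0.0, -0.00, 0.0], [-0.13, 0.17, -0.1], [-0.16, 0.22, -0.13]] + [[-0.15, -0.01, 0.18], [0.08, 0.01, -0.10], [-0.07, -0.00, 0.08]]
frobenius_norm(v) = 0.84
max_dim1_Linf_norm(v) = 0.45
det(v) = -0.08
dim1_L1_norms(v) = [0.67, 0.84, 0.62]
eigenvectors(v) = [[(-0.88+0j), 0.18+0.25j, (0.18-0.25j)], [(-0.42+0j), (0.12-0.6j), (0.12+0.6j)], [0.23+0.00j, (-0.73+0j), -0.73-0.00j]]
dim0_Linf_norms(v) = [0.36, 0.45, 0.42]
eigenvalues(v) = [(-0.49+0j), (0.06+0.39j), (0.06-0.39j)]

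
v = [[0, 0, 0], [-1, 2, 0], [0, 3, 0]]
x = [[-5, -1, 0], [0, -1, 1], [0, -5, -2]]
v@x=[[0, 0, 0], [5, -1, 2], [0, -3, 3]]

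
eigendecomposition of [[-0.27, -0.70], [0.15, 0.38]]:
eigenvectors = [[-0.92, 0.89], [0.39, -0.45]]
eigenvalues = [0.03, 0.08]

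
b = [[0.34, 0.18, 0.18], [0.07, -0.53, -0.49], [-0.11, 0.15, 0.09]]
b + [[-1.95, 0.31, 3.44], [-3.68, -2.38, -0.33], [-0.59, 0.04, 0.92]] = [[-1.61, 0.49, 3.62],[-3.61, -2.91, -0.82],[-0.7, 0.19, 1.01]]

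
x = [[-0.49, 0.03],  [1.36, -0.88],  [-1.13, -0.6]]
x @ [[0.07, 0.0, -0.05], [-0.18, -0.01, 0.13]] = [[-0.04, -0.0, 0.03], [0.25, 0.01, -0.18], [0.03, 0.01, -0.02]]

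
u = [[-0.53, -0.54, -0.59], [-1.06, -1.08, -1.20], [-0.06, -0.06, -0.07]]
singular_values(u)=[2.16, 0.01, 0.0]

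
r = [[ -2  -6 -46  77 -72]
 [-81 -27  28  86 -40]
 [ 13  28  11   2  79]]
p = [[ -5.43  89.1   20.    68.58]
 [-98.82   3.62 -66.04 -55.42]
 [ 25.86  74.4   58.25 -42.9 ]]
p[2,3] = -42.9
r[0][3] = 77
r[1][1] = -27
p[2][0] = 25.86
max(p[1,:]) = 3.62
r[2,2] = 11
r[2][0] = 13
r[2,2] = 11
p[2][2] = 58.25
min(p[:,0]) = -98.82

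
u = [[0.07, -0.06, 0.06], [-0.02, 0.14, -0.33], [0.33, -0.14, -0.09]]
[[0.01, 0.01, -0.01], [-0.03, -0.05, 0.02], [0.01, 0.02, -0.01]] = u @ [[0.03, 0.04, -0.02],[-0.06, -0.08, 0.03],[0.07, 0.10, -0.04]]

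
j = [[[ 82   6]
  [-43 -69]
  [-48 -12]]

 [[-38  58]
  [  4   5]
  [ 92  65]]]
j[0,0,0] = 82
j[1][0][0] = -38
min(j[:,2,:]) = -48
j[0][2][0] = -48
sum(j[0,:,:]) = -84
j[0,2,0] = -48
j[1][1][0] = 4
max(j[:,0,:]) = 82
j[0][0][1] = 6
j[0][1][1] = -69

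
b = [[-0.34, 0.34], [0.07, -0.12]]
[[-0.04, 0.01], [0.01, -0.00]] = b @ [[0.09, -0.03], [-0.03, 0.01]]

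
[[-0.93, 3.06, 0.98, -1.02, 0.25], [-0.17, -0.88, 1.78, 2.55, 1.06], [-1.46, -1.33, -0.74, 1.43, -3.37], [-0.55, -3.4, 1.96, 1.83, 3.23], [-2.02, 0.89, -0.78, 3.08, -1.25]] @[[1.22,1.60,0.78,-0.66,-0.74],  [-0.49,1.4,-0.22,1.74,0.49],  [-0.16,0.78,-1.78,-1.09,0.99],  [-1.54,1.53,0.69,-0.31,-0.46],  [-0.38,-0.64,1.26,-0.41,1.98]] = [[-1.32, 1.84, -3.53, 5.08, 4.12], [-4.39, 3.11, -0.01, -4.58, 2.38], [-1.93, -0.43, -2.79, 0.39, -7.63], [-3.36, -3.38, 2.16, -9.58, 6.24], [-7.04, 2.92, 0.17, 3.29, -2.73]]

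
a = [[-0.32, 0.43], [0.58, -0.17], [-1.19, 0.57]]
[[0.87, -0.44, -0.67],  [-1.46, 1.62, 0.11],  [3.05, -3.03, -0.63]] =a@[[-2.47,3.19,-0.35], [0.19,1.35,-1.83]]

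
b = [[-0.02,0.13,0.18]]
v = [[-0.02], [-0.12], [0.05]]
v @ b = [[0.0, -0.00, -0.0], [0.0, -0.02, -0.02], [-0.0, 0.01, 0.01]]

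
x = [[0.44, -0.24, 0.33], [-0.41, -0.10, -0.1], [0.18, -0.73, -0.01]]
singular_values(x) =[0.87, 0.58, 0.16]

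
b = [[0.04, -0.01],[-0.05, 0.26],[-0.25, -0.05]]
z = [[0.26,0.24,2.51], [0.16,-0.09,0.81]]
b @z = [[0.01, 0.01, 0.09], [0.03, -0.04, 0.09], [-0.07, -0.06, -0.67]]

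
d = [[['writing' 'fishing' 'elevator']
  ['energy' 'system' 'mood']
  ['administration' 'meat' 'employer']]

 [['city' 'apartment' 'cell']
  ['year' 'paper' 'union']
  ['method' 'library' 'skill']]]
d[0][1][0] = 'energy'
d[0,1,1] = 'system'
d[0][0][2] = 'elevator'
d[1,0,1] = 'apartment'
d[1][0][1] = 'apartment'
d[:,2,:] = [['administration', 'meat', 'employer'], ['method', 'library', 'skill']]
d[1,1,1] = 'paper'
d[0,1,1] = 'system'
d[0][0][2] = 'elevator'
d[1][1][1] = 'paper'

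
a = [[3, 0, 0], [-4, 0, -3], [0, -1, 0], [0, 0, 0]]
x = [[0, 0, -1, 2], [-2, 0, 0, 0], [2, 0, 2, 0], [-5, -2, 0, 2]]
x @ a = [[0, 1, 0], [-6, 0, 0], [6, -2, 0], [-7, 0, 6]]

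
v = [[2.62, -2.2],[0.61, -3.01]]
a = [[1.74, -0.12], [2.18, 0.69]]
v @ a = [[-0.24, -1.83], [-5.5, -2.15]]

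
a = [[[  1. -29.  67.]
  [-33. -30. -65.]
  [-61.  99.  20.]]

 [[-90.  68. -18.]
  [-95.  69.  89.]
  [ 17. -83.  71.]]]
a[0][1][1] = -30.0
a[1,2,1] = -83.0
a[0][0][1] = -29.0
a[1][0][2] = -18.0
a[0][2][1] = 99.0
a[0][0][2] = 67.0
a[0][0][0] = 1.0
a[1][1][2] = 89.0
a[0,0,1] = -29.0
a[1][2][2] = 71.0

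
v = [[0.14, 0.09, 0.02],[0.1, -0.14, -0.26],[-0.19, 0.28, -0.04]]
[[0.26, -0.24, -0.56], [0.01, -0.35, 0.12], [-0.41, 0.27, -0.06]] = v @ [[1.82, -1.72, -2.63], [-0.13, -0.11, -2.04], [0.74, 0.75, -0.37]]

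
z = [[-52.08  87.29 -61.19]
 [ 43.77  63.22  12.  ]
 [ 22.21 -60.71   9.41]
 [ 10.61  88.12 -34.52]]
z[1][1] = 63.22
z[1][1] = 63.22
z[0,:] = [-52.08, 87.29, -61.19]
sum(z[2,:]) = -29.09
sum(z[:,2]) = -74.30000000000001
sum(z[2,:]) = -29.09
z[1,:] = [43.77, 63.22, 12.0]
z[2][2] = 9.41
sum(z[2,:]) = -29.09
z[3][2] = -34.52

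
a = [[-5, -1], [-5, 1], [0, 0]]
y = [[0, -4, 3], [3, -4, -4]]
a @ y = [[-3, 24, -11], [3, 16, -19], [0, 0, 0]]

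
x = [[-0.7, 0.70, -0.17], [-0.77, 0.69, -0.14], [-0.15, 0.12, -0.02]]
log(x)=[[(-7.11+0.26j),6.07-0.49j,-3.40+1.29j],  [-6.52+0.44j,5.13-0.83j,-4.64+2.19j],  [-2.35+0.75j,3.20-1.40j,-7.63+3.71j]]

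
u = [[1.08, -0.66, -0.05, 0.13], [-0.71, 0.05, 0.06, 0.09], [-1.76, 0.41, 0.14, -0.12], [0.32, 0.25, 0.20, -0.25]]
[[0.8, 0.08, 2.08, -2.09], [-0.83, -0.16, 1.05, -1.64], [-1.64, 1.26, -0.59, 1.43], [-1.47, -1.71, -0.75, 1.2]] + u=[[1.88, -0.58, 2.03, -1.96], [-1.54, -0.11, 1.11, -1.55], [-3.4, 1.67, -0.45, 1.31], [-1.15, -1.46, -0.55, 0.95]]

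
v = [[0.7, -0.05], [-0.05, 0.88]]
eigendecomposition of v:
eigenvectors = [[-0.97,0.25], [-0.25,-0.97]]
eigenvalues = [0.69, 0.89]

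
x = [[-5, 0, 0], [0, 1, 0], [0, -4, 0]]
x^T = [[-5, 0, 0], [0, 1, -4], [0, 0, 0]]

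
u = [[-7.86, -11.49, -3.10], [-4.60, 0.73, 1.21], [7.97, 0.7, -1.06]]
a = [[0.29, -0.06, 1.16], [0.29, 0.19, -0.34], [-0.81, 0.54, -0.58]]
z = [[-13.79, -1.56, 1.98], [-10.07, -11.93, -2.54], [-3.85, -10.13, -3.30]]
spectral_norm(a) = 1.53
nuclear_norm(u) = 22.91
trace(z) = -29.02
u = a @ z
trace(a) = -0.10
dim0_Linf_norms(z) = [13.79, 11.93, 3.3]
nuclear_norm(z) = 32.23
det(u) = -14.02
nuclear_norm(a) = 2.57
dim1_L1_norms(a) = [1.51, 0.82, 1.93]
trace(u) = -8.19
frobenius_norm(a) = 1.72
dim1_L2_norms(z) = [14.02, 15.82, 11.33]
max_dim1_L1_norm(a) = 1.93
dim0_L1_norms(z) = [27.71, 23.62, 7.82]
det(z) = -40.46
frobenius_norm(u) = 17.08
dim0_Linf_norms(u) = [7.97, 11.49, 3.1]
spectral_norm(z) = 21.57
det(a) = 0.35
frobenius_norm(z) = 23.98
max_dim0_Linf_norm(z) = 13.79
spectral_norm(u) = 15.40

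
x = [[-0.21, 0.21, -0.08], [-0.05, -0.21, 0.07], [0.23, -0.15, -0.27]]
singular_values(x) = [0.44, 0.29, 0.14]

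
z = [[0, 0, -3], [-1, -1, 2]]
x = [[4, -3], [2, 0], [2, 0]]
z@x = [[-6, 0], [-2, 3]]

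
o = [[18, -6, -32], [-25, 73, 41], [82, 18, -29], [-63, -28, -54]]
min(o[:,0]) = -63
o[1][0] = -25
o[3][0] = -63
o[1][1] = 73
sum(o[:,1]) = 57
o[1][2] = 41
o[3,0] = -63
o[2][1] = 18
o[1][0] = -25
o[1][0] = -25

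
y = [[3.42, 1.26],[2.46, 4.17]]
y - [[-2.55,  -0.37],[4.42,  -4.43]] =[[5.97, 1.63], [-1.96, 8.60]]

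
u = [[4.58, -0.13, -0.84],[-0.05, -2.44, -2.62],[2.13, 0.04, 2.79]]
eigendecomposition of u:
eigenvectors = [[(0.34+0.35j), 0.34-0.35j, (0.02+0j)], [-0.34+0.05j, -0.34-0.05j, (1+0j)], [0.80+0.00j, (0.8-0j), -0.01+0.00j]]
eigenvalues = [(3.67+0.93j), (3.67-0.93j), (-2.4+0j)]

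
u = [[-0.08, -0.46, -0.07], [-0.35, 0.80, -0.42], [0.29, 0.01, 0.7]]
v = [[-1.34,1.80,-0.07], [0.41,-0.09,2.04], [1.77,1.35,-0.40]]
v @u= [[-0.54, 2.06, -0.71], [0.59, -0.24, 1.44], [-0.73, 0.26, -0.97]]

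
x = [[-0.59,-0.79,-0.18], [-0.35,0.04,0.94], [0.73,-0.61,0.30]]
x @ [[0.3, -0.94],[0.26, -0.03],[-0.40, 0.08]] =[[-0.31,0.56], [-0.47,0.4], [-0.06,-0.64]]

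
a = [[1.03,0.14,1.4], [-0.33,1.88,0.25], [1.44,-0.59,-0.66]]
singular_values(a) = [2.25, 1.79, 1.14]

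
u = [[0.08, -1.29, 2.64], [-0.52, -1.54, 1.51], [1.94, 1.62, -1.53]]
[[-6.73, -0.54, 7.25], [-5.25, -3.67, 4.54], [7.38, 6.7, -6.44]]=u @ [[1.43, 1.99, -1.32], [0.74, 2.79, 0.44], [-2.23, 1.10, 3.00]]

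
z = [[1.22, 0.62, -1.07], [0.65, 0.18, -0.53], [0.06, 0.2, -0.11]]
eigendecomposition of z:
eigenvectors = [[0.9,0.67,0.58], [0.43,-0.18,0.2], [0.09,0.72,0.79]]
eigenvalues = [1.41, -0.1, -0.02]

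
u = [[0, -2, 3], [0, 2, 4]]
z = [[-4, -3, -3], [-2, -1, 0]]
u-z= [[4, 1, 6], [2, 3, 4]]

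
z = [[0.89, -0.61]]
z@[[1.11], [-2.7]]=[[2.63]]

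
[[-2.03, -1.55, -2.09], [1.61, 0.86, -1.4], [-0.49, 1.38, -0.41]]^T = [[-2.03, 1.61, -0.49],[-1.55, 0.86, 1.38],[-2.09, -1.4, -0.41]]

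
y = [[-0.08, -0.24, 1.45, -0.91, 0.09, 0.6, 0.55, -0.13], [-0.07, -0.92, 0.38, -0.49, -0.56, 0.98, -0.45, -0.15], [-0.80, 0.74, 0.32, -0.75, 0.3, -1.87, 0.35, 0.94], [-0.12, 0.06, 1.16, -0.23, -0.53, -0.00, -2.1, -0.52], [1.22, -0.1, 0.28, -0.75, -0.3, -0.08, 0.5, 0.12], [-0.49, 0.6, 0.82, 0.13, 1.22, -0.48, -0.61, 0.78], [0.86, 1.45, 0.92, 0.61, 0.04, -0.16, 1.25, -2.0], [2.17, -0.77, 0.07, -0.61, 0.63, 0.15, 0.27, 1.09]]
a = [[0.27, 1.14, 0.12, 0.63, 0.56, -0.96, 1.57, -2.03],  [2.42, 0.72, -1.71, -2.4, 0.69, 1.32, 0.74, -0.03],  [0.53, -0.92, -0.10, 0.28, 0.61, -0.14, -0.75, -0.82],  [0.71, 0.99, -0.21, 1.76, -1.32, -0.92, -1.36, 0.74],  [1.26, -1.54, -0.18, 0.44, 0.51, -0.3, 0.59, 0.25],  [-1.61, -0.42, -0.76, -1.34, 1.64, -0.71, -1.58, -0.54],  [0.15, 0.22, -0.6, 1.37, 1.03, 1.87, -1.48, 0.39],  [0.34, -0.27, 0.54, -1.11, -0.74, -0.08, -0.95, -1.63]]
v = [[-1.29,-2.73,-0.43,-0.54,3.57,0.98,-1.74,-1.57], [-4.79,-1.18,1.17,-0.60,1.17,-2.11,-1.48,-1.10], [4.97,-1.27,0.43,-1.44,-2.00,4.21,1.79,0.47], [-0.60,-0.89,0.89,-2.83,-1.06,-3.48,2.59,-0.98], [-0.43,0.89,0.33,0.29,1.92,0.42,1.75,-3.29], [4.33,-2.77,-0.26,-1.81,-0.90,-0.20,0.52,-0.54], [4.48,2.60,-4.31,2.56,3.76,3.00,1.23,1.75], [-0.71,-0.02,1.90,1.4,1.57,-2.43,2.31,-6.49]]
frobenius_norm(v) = 18.45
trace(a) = -0.66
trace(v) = -8.41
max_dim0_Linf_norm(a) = 2.42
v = y @ a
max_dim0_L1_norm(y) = 6.08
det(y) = 0.12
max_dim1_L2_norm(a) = 4.22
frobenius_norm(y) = 6.54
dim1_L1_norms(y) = [4.05, 4.0, 6.07, 4.72, 3.35, 5.13, 7.29, 5.76]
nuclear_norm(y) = 15.61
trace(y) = 0.65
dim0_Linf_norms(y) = [2.17, 1.45, 1.45, 0.91, 1.22, 1.87, 2.1, 2.0]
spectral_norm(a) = 4.52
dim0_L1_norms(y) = [5.81, 4.88, 5.4, 4.48, 3.67, 4.32, 6.08, 5.73]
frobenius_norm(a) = 8.43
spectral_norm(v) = 12.23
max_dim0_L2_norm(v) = 9.44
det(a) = -4.07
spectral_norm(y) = 3.31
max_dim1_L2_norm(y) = 3.11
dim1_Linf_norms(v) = [3.57, 4.79, 4.97, 3.48, 3.29, 4.33, 4.48, 6.49]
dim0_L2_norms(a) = [3.32, 2.51, 2.06, 3.8, 2.73, 2.76, 3.37, 2.92]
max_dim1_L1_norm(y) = 7.29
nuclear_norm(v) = 41.37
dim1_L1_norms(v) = [12.85, 13.6, 16.58, 13.32, 9.32, 11.33, 23.69, 16.83]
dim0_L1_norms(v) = [21.6, 12.35, 9.72, 11.47, 15.95, 16.83, 13.41, 16.19]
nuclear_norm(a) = 21.42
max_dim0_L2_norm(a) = 3.8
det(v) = 11.73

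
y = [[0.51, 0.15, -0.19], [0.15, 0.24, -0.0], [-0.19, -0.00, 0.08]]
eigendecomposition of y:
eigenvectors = [[-0.89, -0.40, -0.23], [-0.34, 0.24, 0.91], [0.31, -0.89, 0.35]]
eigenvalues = [0.63, -0.01, 0.2]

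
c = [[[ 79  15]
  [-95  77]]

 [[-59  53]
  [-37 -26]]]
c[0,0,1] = 15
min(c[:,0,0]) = -59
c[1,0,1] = 53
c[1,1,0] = -37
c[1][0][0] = -59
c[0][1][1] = 77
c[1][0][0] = -59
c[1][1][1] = -26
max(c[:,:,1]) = 77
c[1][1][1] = -26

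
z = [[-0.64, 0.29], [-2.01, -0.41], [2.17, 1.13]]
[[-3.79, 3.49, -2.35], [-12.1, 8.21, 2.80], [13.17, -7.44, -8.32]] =z@ [[5.99, -4.51, 0.18], [0.15, 2.08, -7.71]]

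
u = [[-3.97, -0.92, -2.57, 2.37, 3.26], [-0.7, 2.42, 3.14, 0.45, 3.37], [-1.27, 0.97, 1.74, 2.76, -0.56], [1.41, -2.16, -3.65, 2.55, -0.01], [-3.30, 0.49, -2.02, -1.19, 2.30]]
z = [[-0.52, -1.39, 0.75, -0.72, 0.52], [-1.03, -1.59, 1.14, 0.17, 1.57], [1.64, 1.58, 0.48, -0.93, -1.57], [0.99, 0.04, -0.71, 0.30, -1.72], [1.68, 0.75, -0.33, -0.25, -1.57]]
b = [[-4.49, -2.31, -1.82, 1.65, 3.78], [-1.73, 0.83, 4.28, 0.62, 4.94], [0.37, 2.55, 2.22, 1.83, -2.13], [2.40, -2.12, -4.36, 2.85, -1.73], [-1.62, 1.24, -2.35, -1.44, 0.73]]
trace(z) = -2.90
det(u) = 393.10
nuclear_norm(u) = 21.93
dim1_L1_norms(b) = [14.05, 12.4, 9.1, 13.46, 7.38]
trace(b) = 2.14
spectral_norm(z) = 4.96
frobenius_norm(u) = 11.36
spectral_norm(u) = 7.59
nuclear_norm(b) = 25.20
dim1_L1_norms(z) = [3.9, 5.5, 6.2, 3.76, 4.58]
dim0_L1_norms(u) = [10.65, 6.96, 13.12, 9.32, 9.5]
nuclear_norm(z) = 9.05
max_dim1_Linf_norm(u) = 3.97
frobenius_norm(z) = 5.50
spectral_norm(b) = 8.97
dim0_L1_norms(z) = [5.86, 5.35, 3.41, 2.37, 6.95]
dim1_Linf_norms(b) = [4.49, 4.94, 2.55, 4.36, 2.35]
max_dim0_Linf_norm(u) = 3.97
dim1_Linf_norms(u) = [3.97, 3.37, 2.76, 3.65, 3.3]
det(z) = -2.20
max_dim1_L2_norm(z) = 2.96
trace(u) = 5.04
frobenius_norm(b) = 12.83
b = u + z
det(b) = 1380.98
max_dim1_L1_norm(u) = 13.09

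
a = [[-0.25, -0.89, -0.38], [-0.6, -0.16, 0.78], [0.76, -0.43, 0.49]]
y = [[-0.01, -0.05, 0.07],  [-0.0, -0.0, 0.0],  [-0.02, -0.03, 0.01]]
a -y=[[-0.24, -0.84, -0.45],[-0.60, -0.16, 0.78],[0.78, -0.40, 0.48]]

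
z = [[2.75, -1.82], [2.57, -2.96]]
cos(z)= [[-0.13, -0.10], [0.14, -0.44]]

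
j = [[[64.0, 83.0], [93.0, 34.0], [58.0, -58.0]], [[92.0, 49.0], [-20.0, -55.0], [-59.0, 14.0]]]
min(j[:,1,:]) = -55.0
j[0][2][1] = -58.0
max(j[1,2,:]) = 14.0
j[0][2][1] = -58.0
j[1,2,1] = 14.0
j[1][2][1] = 14.0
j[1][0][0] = 92.0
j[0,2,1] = -58.0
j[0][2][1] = -58.0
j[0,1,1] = 34.0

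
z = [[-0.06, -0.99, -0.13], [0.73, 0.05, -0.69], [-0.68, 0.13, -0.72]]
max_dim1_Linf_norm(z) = 0.99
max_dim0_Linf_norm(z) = 0.99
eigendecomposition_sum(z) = [[0.06+0.41j,  (-0.44+0j),  (0.12-0.2j)], [(0.42-0.12j),  (0.06+0.46j),  (-0.22-0.09j)], [-0.16-0.16j,  (0.19-0.15j),  0.02+0.12j]] + [[0.06-0.41j, (-0.44-0j), (0.12+0.2j)], [0.42+0.12j, (0.06-0.46j), (-0.22+0.09j)], [(-0.16+0.16j), 0.19+0.15j, (0.02-0.12j)]] + [[-0.17-0.00j, -0.12+0.00j, -0.36+0.00j], [-0.12-0.00j, -0.08+0.00j, -0.24+0.00j], [-0.36-0.00j, (-0.24+0j), (-0.75+0j)]]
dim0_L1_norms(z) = [1.47, 1.17, 1.54]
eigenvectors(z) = [[0.09-0.64j, (0.09+0.64j), (0.41+0j)], [(-0.68+0j), -0.68-0.00j, (0.28+0j)], [0.18+0.30j, 0.18-0.30j, 0.87+0.00j]]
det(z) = -1.00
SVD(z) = [[0.1, -0.83, 0.55], [-0.93, 0.12, 0.34], [-0.35, -0.55, -0.76]] @ diag([1.007209418738722, 1.0024298189217626, 0.9952204001830405]) @ [[-0.44, -0.19, 0.88], [0.51, 0.75, 0.42], [0.74, -0.63, 0.24]]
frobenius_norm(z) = 1.73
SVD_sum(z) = [[-0.04, -0.02, 0.09], [0.42, 0.18, -0.82], [0.16, 0.07, -0.31]] + [[-0.42,-0.63,-0.35], [0.06,0.09,0.05], [-0.28,-0.41,-0.23]] + [[0.40,-0.34,0.13], [0.25,-0.22,0.08], [-0.56,0.48,-0.18]]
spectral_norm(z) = 1.01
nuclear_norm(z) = 3.00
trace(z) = -0.73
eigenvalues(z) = [(0.14+0.99j), (0.14-0.99j), (-1+0j)]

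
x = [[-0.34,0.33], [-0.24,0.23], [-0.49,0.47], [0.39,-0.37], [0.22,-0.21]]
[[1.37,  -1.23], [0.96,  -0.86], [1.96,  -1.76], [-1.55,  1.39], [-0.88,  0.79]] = x@[[-1.51, 1.06], [2.6, -2.64]]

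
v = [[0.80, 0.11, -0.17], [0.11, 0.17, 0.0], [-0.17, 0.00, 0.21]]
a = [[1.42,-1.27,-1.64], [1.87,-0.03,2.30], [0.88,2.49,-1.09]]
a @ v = [[1.28, -0.06, -0.59],[1.1, 0.2, 0.17],[1.16, 0.52, -0.38]]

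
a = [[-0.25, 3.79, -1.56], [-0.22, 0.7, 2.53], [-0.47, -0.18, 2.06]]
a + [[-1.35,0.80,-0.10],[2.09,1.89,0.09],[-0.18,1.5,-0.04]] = [[-1.6,4.59,-1.66], [1.87,2.59,2.62], [-0.65,1.32,2.02]]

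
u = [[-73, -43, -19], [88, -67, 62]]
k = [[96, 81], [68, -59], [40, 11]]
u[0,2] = -19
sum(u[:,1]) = -110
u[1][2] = 62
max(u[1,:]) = 88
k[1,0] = 68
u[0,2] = -19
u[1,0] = 88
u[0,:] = [-73, -43, -19]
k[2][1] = 11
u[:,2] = [-19, 62]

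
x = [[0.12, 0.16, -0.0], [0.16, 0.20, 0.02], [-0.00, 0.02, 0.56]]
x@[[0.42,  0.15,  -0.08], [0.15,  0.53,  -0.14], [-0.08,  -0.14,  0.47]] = [[0.07, 0.10, -0.03], [0.1, 0.13, -0.03], [-0.04, -0.07, 0.26]]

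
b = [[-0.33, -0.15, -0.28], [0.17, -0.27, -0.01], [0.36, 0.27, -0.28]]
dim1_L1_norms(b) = [0.76, 0.45, 0.91]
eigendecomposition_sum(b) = [[-0.15+0.14j, (-0.15+0.01j), (-0.1-0.13j)], [(0.06+0.08j), -0.00+0.07j, -0.07+0.04j], [0.19+0.12j, 0.05+0.16j, -0.10+0.14j]] + [[-0.15-0.14j, (-0.15-0.01j), (-0.1+0.13j)], [0.06-0.08j, -0.00-0.07j, (-0.07-0.04j)], [0.19-0.12j, (0.05-0.16j), -0.10-0.14j]] + [[(-0.03-0j),  0.16-0.00j,  -0.07-0.00j], [(0.05+0j),  (-0.26+0j),  0.12+0.00j], [-0.03-0.00j,  0.16-0.00j,  -0.07-0.00j]]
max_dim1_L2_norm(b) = 0.53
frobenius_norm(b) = 0.77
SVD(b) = [[-0.55,0.81,0.21], [-0.00,-0.25,0.97], [0.84,0.53,0.14]] @ diag([0.5776826570973025, 0.4013559154041826, 0.3127238028341798]) @ [[0.83, 0.53, -0.14], [-0.3, 0.22, -0.93], [0.46, -0.82, -0.35]]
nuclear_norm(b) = 1.29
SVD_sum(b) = [[-0.26,-0.17,0.04], [-0.00,-0.0,0.00], [0.4,0.26,-0.07]] + [[-0.10, 0.07, -0.3], [0.03, -0.02, 0.09], [-0.06, 0.05, -0.20]] + [[0.03, -0.05, -0.02], [0.14, -0.25, -0.1], [0.02, -0.04, -0.02]]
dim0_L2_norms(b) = [0.52, 0.41, 0.4]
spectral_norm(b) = 0.58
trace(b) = -0.88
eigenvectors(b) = [[(-0.17+0.62j), (-0.17-0.62j), (0.46+0j)], [(0.29+0.11j), 0.29-0.11j, -0.76+0.00j], [(0.7+0j), 0.70-0.00j, (0.47+0j)]]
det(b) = -0.07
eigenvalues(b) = [(-0.26+0.36j), (-0.26-0.36j), (-0.37+0j)]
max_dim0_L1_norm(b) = 0.86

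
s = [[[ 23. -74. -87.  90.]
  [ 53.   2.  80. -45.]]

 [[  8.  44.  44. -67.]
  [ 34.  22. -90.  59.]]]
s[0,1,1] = 2.0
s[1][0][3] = -67.0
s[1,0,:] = [8.0, 44.0, 44.0, -67.0]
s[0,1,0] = 53.0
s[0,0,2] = -87.0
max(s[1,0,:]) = 44.0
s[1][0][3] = -67.0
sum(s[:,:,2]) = -53.0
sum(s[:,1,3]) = 14.0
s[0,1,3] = -45.0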